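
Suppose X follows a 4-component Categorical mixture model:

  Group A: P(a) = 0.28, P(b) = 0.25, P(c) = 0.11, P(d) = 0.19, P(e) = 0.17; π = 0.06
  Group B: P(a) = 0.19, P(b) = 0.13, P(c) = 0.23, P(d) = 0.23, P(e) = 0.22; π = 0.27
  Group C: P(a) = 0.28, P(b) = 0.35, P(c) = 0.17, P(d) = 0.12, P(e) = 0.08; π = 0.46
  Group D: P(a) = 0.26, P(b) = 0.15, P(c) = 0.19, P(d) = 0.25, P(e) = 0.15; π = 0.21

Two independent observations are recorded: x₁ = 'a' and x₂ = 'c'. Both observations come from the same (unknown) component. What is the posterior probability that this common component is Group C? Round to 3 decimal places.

0.477

P(component k | x) = π_k·f_k(x) / marginal(x), where marginal(x) = Σ_j π_j·f_j(x).
Since both observations come from the same component, the likelihood for component k is f_k(x₁)·f_k(x₂).
  f_A = [P(a | comp) = 0.28] × [0.11] = 0.0308
  f_B = [P(a | comp) = 0.19] × [0.23] = 0.0437
  f_C = [P(a | comp) = 0.28] × [0.17] = 0.0476
  f_D = [P(a | comp) = 0.26] × [0.19] = 0.0494
Prior × likelihood for each component:
  π_A·f_A = 0.06 × 0.0308 = 0.001848
  π_B·f_B = 0.27 × 0.0437 = 0.011799
  π_C·f_C = 0.46 × 0.0476 = 0.021896
  π_D·f_D = 0.21 × 0.0494 = 0.010374
Evidence: 0.001848 + 0.011799 + 0.021896 + 0.010374 = 0.045917
P(Group C | data) = 0.021896 / 0.045917 ≈ 0.477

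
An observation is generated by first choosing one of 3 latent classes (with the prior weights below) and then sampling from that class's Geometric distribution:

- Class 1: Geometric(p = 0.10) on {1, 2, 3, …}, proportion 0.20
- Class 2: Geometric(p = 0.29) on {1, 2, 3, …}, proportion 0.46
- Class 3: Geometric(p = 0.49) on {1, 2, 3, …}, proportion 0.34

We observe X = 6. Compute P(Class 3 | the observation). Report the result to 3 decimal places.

0.138

P(component k | x) = P(Z=k)·f_k(x) / marginal(x), where marginal(x) = Σ_j P(Z=j)·f_j(x).
Evaluate each component's likelihood at the observed value:
  L_1 = 0.059049
  L_2 = 0.0523227
  L_3 = 0.0169062
Weight by the priors:
  P(Z=1)·L_1 = 0.20 × 0.059049 = 0.0118098
  P(Z=2)·L_2 = 0.46 × 0.0523227 = 0.0240684
  P(Z=3)·L_3 = 0.34 × 0.0169062 = 0.00574812
Sum: 0.0118098 + 0.0240684 + 0.00574812 = 0.0416263
Responsibility of Class 3: 0.00574812 / 0.0416263 ≈ 0.138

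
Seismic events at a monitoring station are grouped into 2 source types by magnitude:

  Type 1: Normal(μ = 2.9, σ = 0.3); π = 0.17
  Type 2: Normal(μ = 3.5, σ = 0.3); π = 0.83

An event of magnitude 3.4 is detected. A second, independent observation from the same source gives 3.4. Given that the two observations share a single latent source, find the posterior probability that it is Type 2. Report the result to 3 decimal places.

P(component k | x) = P(Z=k)·f_k(x) / marginal(x), where marginal(x) = Σ_j P(Z=j)·f_j(x).
Since both observations come from the same component, the likelihood for component k is f_k(x₁)·f_k(x₂).
  p_1 = [0.33159] × [0.33159] = 0.109952
  p_2 = [1.25794] × [1.25794] = 1.58242
Multiply by the mixture weights:
  P(Z=1)·p_1 = 0.17 × 0.109952 = 0.0186919
  P(Z=2)·p_2 = 0.83 × 1.58242 = 1.31341
Sum: 0.0186919 + 1.31341 = 1.3321
So the posterior for Type 2 is 1.31341 / 1.3321 ≈ 0.986.

0.986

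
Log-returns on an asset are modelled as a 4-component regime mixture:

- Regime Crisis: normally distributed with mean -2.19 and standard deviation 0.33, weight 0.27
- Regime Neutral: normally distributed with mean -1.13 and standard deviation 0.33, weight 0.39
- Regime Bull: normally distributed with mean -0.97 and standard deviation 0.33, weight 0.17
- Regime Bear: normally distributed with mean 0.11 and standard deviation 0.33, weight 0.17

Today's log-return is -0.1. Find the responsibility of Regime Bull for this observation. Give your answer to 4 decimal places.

The responsibility of component k is P(Z=k) f_k(x) divided by Σ_j P(Z=j) f_j(x).
Evaluate each component's likelihood at the observed value:
  f_Crisis = (1/(0.33·√(2π)))·exp(−(-0.1−-2.19)²/(2·0.33²)) = 1.208916·exp(-20.05556) = 2.35711e-09
  f_Neutral = (1/(0.33·√(2π)))·exp(−(-0.1−-1.13)²/(2·0.33²)) = 1.208916·exp(-4.87098) = 0.00926734
  f_Bull = (1/(0.33·√(2π)))·exp(−(-0.1−-0.97)²/(2·0.33²)) = 1.208916·exp(-3.47521) = 0.0374225
  f_Bear = (1/(0.33·√(2π)))·exp(−(-0.1−0.11)²/(2·0.33²)) = 1.208916·exp(-0.20248) = 0.987326
Weight by the priors:
  P(Z=Crisis)·f_Crisis = 0.27 × 2.35711e-09 = 6.36418e-10
  P(Z=Neutral)·f_Neutral = 0.39 × 0.00926734 = 0.00361426
  P(Z=Bull)·f_Bull = 0.17 × 0.0374225 = 0.00636183
  P(Z=Bear)·f_Bear = 0.17 × 0.987326 = 0.167845
Denominator: 6.36418e-10 + 0.00361426 + 0.00636183 + 0.167845 = 0.177821
Responsibility of Regime Bull: 0.00636183 / 0.177821 ≈ 0.0358

0.0358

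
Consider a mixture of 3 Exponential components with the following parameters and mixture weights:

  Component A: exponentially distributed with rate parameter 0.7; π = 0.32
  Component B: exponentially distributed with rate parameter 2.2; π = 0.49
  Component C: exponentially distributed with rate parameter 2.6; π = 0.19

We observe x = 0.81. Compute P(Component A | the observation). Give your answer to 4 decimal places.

P(component k | x) = π_k·f_k(x) / marginal(x), where marginal(x) = Σ_j π_j·f_j(x).
Component likelihoods at x = 0.81:
  L_A = 0.397057
  L_B = 0.370263
  L_C = 0.316482
Weight by the priors:
  π_A·L_A = 0.32 × 0.397057 = 0.127058
  π_B·L_B = 0.49 × 0.370263 = 0.181429
  π_C·L_C = 0.19 × 0.316482 = 0.0601316
Evidence: 0.127058 + 0.181429 + 0.0601316 = 0.368619
P(Component A | 0.81) = 0.127058 / 0.368619 ≈ 0.3447

0.3447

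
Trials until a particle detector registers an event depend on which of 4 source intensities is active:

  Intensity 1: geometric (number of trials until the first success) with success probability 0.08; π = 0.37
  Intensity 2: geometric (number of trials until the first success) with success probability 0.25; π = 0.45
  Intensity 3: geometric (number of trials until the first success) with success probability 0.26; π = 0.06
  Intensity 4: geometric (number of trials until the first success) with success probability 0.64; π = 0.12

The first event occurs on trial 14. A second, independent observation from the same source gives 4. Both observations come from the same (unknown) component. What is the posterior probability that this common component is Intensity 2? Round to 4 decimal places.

0.3004

By Bayes' theorem, P(k | x) = π_k f_k(x) / Σ_j π_j f_j(x).
Since both observations come from the same component, the likelihood for component k is f_k(x₁)·f_k(x₂).
  f_1 = [0.0270602] × [0.062295] = 0.00168572
  f_2 = [0.00593932] × [0.105469] = 0.000626412
  f_3 = [0.00518783] × [0.105358] = 0.000546581
  f_4 = [1.09172e-06] × [0.0298598] = 3.25987e-08
Prior × likelihood for each component:
  π_1·f_1 = 0.37 × 0.00168572 = 0.000623716
  π_2·f_2 = 0.45 × 0.000626412 = 0.000281886
  π_3·f_3 = 0.06 × 0.000546581 = 3.27948e-05
  π_4·f_4 = 0.12 × 3.25987e-08 = 3.91184e-09
Denominator: 0.000623716 + 0.000281886 + 3.27948e-05 + 3.91184e-09 = 0.0009384
So the posterior for Intensity 2 is 0.000281886 / 0.0009384 ≈ 0.3004.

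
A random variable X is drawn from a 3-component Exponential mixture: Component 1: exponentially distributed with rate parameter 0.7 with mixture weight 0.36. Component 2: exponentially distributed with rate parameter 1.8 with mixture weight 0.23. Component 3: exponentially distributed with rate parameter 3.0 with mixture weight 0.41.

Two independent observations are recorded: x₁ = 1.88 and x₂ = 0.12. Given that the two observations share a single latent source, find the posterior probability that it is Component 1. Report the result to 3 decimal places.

0.596

The responsibility of component k is P(Z=k) f_k(x) divided by Σ_j P(Z=j) f_j(x).
Since both observations come from the same component, the likelihood for component k is f_k(x₁)·f_k(x₂).
  p_1 = [0.7·e^(−0.7·1.88) = 0.7·e^(−1.3160) = 0.187744] × [0.643602] = 0.120833
  p_2 = [1.8·e^(−1.8·1.88) = 1.8·e^(−3.3840) = 0.0610408] × [1.45032] = 0.0885289
  p_3 = [3.0·e^(−3.0·1.88) = 3.0·e^(−5.6400) = 0.0106586] × [2.09303] = 0.0223088
Weight by the priors:
  P(Z=1)·p_1 = 0.36 × 0.120833 = 0.0434997
  P(Z=2)·p_2 = 0.23 × 0.0885289 = 0.0203616
  P(Z=3)·p_3 = 0.41 × 0.0223088 = 0.0091466
Sum: 0.0434997 + 0.0203616 + 0.0091466 = 0.0730079
Responsibility of Component 1: 0.0434997 / 0.0730079 ≈ 0.596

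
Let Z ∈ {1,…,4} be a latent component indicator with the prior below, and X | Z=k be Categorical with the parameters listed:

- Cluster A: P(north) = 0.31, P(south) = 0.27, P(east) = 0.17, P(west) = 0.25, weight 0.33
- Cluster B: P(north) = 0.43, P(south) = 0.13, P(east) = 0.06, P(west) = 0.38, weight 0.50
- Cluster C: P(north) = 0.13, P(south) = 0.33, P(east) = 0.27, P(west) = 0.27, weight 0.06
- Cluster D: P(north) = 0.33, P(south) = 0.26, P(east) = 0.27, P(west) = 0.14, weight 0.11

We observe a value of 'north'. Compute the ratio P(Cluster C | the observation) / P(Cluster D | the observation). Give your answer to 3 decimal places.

Posterior odds = (P(Z=i) f_i(x)) / (P(Z=j) f_j(x)); the normalising sum cancels.
Categorical probabilities:
  p_A = 0.31
  p_B = 0.43
  p_C = 0.13
  p_D = 0.33
Posterior odds = (P(Z=C)·p_C) / (P(Z=D)·p_D) = (0.06·0.13) / (0.11·0.33) = 0.0078 / 0.0363 ≈ 0.215

0.215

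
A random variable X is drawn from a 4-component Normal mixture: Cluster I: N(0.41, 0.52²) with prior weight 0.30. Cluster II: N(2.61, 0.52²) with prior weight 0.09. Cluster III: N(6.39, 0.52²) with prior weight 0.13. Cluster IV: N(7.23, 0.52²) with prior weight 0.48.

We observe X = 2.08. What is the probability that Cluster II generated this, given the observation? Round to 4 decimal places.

P(component k | x) = π_k·f_k(x) / marginal(x), where marginal(x) = Σ_j π_j·f_j(x).
Normal densities:
  L_I = 0.00441829
  L_II = 0.456381
  L_III = 9.27249e-16
  L_IV = 3.85271e-22
Prior × likelihood for each component:
  π_I·L_I = 0.30 × 0.00441829 = 0.00132549
  π_II·L_II = 0.09 × 0.456381 = 0.0410743
  π_III·L_III = 0.13 × 9.27249e-16 = 1.20542e-16
  π_IV·L_IV = 0.48 × 3.85271e-22 = 1.8493e-22
Marginal: 0.00132549 + 0.0410743 + 1.20542e-16 + 1.8493e-22 = 0.0423998
P(Cluster II | x) ≈ 0.9687

0.9687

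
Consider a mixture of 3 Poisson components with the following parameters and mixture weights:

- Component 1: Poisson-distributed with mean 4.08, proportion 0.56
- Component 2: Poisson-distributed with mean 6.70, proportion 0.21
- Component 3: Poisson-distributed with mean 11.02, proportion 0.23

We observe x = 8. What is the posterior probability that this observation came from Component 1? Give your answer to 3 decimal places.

Posterior ∝ prior × likelihood, so P(k | x) ∝ π_k f_k(x); normalise over all components.
Component likelihoods at x = 8:
  p_1 = 0.0321988
  p_2 = 0.123967
  p_3 = 0.0883094
Weight by the priors:
  π_1·p_1 = 0.56 × 0.0321988 = 0.0180313
  π_2·p_2 = 0.21 × 0.123967 = 0.026033
  π_3·p_3 = 0.23 × 0.0883094 = 0.0203112
Normaliser: 0.0180313 + 0.026033 + 0.0203112 = 0.0643755
P(Component 1 | 8) = 0.0180313 / 0.0643755 ≈ 0.280

0.280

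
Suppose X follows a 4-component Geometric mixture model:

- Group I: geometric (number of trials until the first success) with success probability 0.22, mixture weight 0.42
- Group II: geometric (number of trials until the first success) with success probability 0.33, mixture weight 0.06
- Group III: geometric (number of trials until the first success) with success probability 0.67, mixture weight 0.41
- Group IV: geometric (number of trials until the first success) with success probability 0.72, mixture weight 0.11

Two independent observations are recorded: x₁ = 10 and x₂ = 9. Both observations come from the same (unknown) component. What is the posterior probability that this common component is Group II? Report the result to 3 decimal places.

By Bayes' theorem, P(k | x) = π_k f_k(x) / Σ_j π_j f_j(x).
Since both observations come from the same component, the likelihood for component k is f_k(x₁)·f_k(x₂).
  p_I = [0.22·(1−0.22)^9 = 0.22·0.106869 = 0.0235112] × [0.0301425] = 0.000708686
  p_II = [0.33·(1−0.33)^9 = 0.33·0.0272065 = 0.00897816] × [0.0134002] = 0.000120309
  p_III = [0.67·(1−0.67)^9 = 0.67·4.64115e-05 = 3.10957e-05] × [9.42294e-05] = 2.93013e-09
  p_IV = [0.72·(1−0.72)^9 = 0.72·1.05785e-05 = 7.61649e-06] × [2.72017e-05] = 2.07182e-10
Prior × likelihood for each component:
  π_I·p_I = 0.42 × 0.000708686 = 0.000297648
  π_II·p_II = 0.06 × 0.000120309 = 7.21856e-06
  π_III·p_III = 0.41 × 2.93013e-09 = 1.20135e-09
  π_IV·p_IV = 0.11 × 2.07182e-10 = 2.279e-11
Evidence: 0.000297648 + 7.21856e-06 + 1.20135e-09 + 2.279e-11 = 0.000304868
P(Group II | x) = 7.21856e-06 / 0.000304868 ≈ 0.024

0.024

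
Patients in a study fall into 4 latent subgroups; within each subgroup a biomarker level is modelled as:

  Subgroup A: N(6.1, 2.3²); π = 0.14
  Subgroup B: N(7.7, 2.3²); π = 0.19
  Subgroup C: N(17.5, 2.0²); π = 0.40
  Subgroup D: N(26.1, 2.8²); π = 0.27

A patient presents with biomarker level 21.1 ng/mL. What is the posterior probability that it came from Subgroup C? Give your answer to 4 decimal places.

0.6691

Apply Bayes' rule: the posterior for each component is proportional to its prior times its likelihood at x.
Evaluate each component's likelihood at the observed value:
  L_A = 1.00749e-10
  L_B = 7.38738e-09
  L_C = 0.0394751
  L_D = 0.028928
Unnormalised posteriors:
  w_A·L_A = 0.14 × 1.00749e-10 = 1.41049e-11
  w_B·L_B = 0.19 × 7.38738e-09 = 1.4036e-09
  w_C·L_C = 0.40 × 0.0394751 = 0.01579
  w_D·L_D = 0.27 × 0.028928 = 0.00781056
Evidence: 1.41049e-11 + 1.4036e-09 + 0.01579 + 0.00781056 = 0.0236006
P(Subgroup C | x) ≈ 0.6691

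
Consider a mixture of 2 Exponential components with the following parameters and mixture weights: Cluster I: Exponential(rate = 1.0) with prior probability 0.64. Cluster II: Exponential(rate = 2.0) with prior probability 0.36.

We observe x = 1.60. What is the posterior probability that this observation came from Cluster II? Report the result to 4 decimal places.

0.1851

Posterior ∝ prior × likelihood, so P(k | x) ∝ P(Z=k) f_k(x); normalise over all components.
Component likelihoods at x = 1.60:
  p_I = 1.0·e^(−1.0·1.60) = 1.0·e^(−1.6000) = 0.201897
  p_II = 2.0·e^(−2.0·1.60) = 2.0·e^(−3.2000) = 0.0815244
Unnormalised posteriors:
  P(Z=I)·p_I = 0.64 × 0.201897 = 0.129214
  P(Z=II)·p_II = 0.36 × 0.0815244 = 0.0293488
Denominator: 0.129214 + 0.0293488 = 0.158563
Responsibility of Cluster II: 0.0293488 / 0.158563 ≈ 0.1851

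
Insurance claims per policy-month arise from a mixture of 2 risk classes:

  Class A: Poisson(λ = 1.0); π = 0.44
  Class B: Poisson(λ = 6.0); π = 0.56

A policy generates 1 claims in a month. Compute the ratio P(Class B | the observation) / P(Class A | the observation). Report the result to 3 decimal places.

0.051

The posterior odds equal the prior odds times the likelihood ratio: (P(Z=i)/P(Z=j))·(f_i(x)/f_j(x)).
Evaluate each component's likelihood at the observed value:
  L_A = e^(−1.0)·1.0^1/1! = 0.367879
  L_B = e^(−6.0)·6.0^1/1! = 0.0148725
Posterior odds = (P(Z=B)·L_B) / (P(Z=A)·L_A) = (0.56·0.0148725) / (0.44·0.367879) = 0.00832861 / 0.161867 ≈ 0.051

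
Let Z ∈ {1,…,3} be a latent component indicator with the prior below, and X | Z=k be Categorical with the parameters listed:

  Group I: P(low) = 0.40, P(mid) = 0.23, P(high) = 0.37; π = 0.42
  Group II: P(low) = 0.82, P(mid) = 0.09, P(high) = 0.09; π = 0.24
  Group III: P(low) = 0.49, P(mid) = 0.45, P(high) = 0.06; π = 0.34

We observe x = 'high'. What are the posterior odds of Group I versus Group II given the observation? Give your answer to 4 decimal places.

7.1944

Only the two components matter; the odds are (P(Z=i) f_i(x)) / (P(Z=j) f_j(x)).
Categorical probabilities:
  f_I = P(high | comp) = 0.37
  f_II = P(high | comp) = 0.09
  f_III = P(high | comp) = 0.06
0.1554 / 0.0216 ≈ 7.1944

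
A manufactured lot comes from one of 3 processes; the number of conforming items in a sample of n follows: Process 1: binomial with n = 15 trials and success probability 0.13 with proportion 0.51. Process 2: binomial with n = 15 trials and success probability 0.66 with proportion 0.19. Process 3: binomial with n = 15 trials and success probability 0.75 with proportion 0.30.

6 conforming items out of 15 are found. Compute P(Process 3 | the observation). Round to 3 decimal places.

0.109

Apply Bayes' rule: the posterior for each component is proportional to its prior times its likelihood at x.
Evaluate each component's likelihood at the observed value:
  p_1 = 0.00689823
  p_2 = 0.0251176
  p_3 = 0.00339807
Unnormalised posteriors:
  π_1·p_1 = 0.51 × 0.00689823 = 0.0035181
  π_2·p_2 = 0.19 × 0.0251176 = 0.00477234
  π_3·p_3 = 0.30 × 0.00339807 = 0.00101942
Sum: 0.0035181 + 0.00477234 + 0.00101942 = 0.00930986
P(Process 3 | 6 conforming items out of 15) ≈ 0.109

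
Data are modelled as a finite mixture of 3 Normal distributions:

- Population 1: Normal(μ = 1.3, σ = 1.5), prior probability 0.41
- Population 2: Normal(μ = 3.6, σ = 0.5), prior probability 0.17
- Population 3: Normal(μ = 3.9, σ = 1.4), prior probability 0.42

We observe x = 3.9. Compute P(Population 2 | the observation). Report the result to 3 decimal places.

0.440

Posterior ∝ prior × likelihood, so P(k | x) ∝ π_k f_k(x); normalise over all components.
Normal densities:
  f_1 = (1/(1.5·√(2π)))·exp(−(3.9−1.3)²/(2·1.5²)) = 0.265962·exp(-1.50222) = 0.0592123
  f_2 = (1/(0.5·√(2π)))·exp(−(3.9−3.6)²/(2·0.5²)) = 0.797885·exp(-0.18000) = 0.666449
  f_3 = (1/(1.4·√(2π)))·exp(−(3.9−3.9)²/(2·1.4²)) = 0.284959·exp(-0.00000) = 0.284959
Weight by the priors:
  π_1·f_1 = 0.41 × 0.0592123 = 0.024277
  π_2·f_2 = 0.17 × 0.666449 = 0.113296
  π_3·f_3 = 0.42 × 0.284959 = 0.119683
Denominator: 0.024277 + 0.113296 + 0.119683 = 0.257256
Responsibility of Population 2: 0.113296 / 0.257256 ≈ 0.440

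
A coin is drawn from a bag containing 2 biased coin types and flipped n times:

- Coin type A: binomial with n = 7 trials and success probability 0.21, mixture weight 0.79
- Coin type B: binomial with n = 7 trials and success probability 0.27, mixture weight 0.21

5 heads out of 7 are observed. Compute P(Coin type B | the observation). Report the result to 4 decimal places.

By Bayes' theorem, P(k | x) = π_k f_k(x) / Σ_j π_j f_j(x).
Evaluate each component's likelihood at the observed value:
  f_A = C(7,5)·0.21^5·0.79^2 = 21·0.00040841·0.6241 = 0.00535266
  f_B = C(7,5)·0.27^5·0.73^2 = 21·0.00143489·0.5329 = 0.0160577
Weight by the priors:
  π_A·f_A = 0.79 × 0.00535266 = 0.0042286
  π_B·f_B = 0.21 × 0.0160577 = 0.00337212
Normaliser: 0.0042286 + 0.00337212 = 0.00760073
P(Coin type B | the observation) = 0.00337212 / 0.00760073 ≈ 0.4437

0.4437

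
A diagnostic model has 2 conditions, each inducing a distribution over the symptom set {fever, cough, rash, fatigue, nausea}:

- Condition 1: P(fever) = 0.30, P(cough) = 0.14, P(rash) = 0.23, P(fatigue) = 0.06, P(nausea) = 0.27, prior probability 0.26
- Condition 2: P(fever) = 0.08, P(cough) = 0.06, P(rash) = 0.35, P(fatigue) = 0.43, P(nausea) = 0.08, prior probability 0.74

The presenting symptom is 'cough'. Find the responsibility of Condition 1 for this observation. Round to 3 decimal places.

0.450

The responsibility of component k is w_k f_k(x) divided by Σ_j w_j f_j(x).
Categorical probabilities:
  L_1 = 0.14
  L_2 = 0.06
Prior × likelihood for each component:
  w_1·L_1 = 0.26 × 0.14 = 0.0364
  w_2·L_2 = 0.74 × 0.06 = 0.0444
Normaliser: 0.0364 + 0.0444 = 0.0808
So the posterior for Condition 1 is 0.0364 / 0.0808 ≈ 0.450.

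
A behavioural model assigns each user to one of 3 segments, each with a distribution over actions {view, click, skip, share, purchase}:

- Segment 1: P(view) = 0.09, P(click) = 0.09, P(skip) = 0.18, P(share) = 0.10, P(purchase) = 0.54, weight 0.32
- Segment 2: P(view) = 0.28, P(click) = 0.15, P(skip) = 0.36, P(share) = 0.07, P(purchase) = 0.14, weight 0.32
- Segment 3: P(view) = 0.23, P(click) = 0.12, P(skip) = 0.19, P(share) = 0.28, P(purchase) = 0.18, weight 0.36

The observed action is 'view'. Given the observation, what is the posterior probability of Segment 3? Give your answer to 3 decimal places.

The responsibility of component k is π_k f_k(x) divided by Σ_j π_j f_j(x).
Categorical probabilities:
  L_1 = 0.09
  L_2 = 0.28
  L_3 = 0.23
Weight by the priors:
  π_1·L_1 = 0.32 × 0.09 = 0.0288
  π_2·L_2 = 0.32 × 0.28 = 0.0896
  π_3·L_3 = 0.36 × 0.23 = 0.0828
Normaliser: 0.0288 + 0.0896 + 0.0828 = 0.2012
P(Segment 3 | x) ≈ 0.412

0.412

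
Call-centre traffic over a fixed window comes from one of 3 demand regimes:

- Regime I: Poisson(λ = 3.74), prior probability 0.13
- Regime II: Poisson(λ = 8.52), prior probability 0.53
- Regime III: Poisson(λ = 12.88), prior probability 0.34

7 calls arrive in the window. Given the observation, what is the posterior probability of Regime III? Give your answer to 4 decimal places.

0.1193

The responsibility of component k is π_k f_k(x) divided by Σ_j π_j f_j(x).
Component likelihoods at x = 7 calls:
  L_I = e^(−3.74)·3.74^7/7! = 0.0482402
  L_II = e^(−8.52)·8.52^7/7! = 0.128961
  L_III = e^(−12.88)·12.88^7/7! = 0.029735
Multiply by the mixture weights:
  π_I·L_I = 0.13 × 0.0482402 = 0.00627123
  π_II·L_II = 0.53 × 0.128961 = 0.0683492
  π_III·L_III = 0.34 × 0.029735 = 0.0101099
Sum: 0.00627123 + 0.0683492 + 0.0101099 = 0.0847303
So the posterior for Regime III is 0.0101099 / 0.0847303 ≈ 0.1193.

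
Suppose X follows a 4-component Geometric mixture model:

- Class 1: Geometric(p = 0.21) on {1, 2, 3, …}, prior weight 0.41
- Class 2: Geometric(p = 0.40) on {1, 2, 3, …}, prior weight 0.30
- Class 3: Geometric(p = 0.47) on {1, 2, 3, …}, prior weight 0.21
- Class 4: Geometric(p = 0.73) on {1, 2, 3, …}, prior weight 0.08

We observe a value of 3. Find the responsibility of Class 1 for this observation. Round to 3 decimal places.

0.417

P(component k | x) = π_k·f_k(x) / marginal(x), where marginal(x) = Σ_j π_j·f_j(x).
Geometric probabilities:
  f_1 = 0.21·(1−0.21)^2 = 0.21·0.6241 = 0.131061
  f_2 = 0.40·(1−0.40)^2 = 0.40·0.36 = 0.144
  f_3 = 0.47·(1−0.47)^2 = 0.47·0.2809 = 0.132023
  f_4 = 0.73·(1−0.73)^2 = 0.73·0.0729 = 0.053217
Weight by the priors:
  π_1·f_1 = 0.41 × 0.131061 = 0.053735
  π_2·f_2 = 0.30 × 0.144 = 0.0432
  π_3·f_3 = 0.21 × 0.132023 = 0.0277248
  π_4·f_4 = 0.08 × 0.053217 = 0.00425736
Marginal: 0.053735 + 0.0432 + 0.0277248 + 0.00425736 = 0.128917
Responsibility of Class 1: 0.053735 / 0.128917 ≈ 0.417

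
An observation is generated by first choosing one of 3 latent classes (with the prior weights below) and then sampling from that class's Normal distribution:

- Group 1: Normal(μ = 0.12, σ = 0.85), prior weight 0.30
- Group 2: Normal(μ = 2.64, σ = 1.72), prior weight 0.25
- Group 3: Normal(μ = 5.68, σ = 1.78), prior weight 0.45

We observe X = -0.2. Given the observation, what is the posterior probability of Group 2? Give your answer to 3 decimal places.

0.101

Apply Bayes' rule: the posterior for each component is proportional to its prior times its likelihood at x.
Component likelihoods at x = -0.2:
  f_1 = 0.437235
  f_2 = 0.0593423
  f_3 = 0.000957025
Weight by the priors:
  π_1·f_1 = 0.30 × 0.437235 = 0.13117
  π_2·f_2 = 0.25 × 0.0593423 = 0.0148356
  π_3·f_3 = 0.45 × 0.000957025 = 0.000430661
Normaliser: 0.13117 + 0.0148356 + 0.000430661 = 0.146437
P(Group 2 | the observation) = 0.0148356 / 0.146437 ≈ 0.101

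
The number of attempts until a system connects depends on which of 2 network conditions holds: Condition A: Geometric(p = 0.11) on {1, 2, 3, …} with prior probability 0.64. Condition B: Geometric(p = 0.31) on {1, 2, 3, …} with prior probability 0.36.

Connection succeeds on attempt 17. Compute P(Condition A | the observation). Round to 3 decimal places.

0.974

Posterior ∝ prior × likelihood, so P(k | x) ∝ π_k f_k(x); normalise over all components.
Component likelihoods at x = 17:
  f_A = 0.0170464
  f_B = 0.000818365
Multiply by the mixture weights:
  π_A·f_A = 0.64 × 0.0170464 = 0.0109097
  π_B·f_B = 0.36 × 0.000818365 = 0.000294611
Evidence: 0.0109097 + 0.000294611 = 0.0112043
P(Condition A | x) = 0.0109097 / 0.0112043 ≈ 0.974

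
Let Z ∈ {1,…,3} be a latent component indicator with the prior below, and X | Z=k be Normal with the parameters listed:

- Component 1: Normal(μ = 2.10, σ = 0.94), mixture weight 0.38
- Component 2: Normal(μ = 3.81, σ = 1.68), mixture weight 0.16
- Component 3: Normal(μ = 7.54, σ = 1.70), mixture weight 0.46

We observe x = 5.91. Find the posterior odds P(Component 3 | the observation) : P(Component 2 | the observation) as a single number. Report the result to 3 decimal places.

Since P(k|x) ∝ π_k f_k(x), the posterior odds are π_i f_i(x) / (π_j f_j(x)).
Component likelihoods at x = 5.91:
  L_1 = (1/(0.94·√(2π)))·exp(−(5.91−2.10)²/(2·0.94²)) = 0.424407·exp(-8.21418) = 0.000114924
  L_2 = (1/(1.68·√(2π)))·exp(−(5.91−3.81)²/(2·1.68²)) = 0.237466·exp(-0.78125) = 0.10872
  L_3 = (1/(1.70·√(2π)))·exp(−(5.91−7.54)²/(2·1.70²)) = 0.234672·exp(-0.45967) = 0.148193
0.0681689 / 0.0173952 ≈ 3.919

3.919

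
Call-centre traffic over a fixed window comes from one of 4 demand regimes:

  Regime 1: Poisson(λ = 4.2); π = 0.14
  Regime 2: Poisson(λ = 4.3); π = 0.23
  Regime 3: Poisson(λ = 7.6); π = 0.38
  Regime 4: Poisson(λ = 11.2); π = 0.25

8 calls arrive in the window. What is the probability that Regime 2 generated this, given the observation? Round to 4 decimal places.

Posterior ∝ prior × likelihood, so P(k | x) ∝ π_k f_k(x); normalise over all components.
Poisson probabilities:
  f_1 = 0.0360111
  f_2 = 0.0393333
  f_3 = 0.13815
  f_4 = 0.0839703
Unnormalised posteriors:
  π_1·f_1 = 0.14 × 0.0360111 = 0.00504156
  π_2·f_2 = 0.23 × 0.0393333 = 0.00904667
  π_3·f_3 = 0.38 × 0.13815 = 0.0524969
  π_4·f_4 = 0.25 × 0.0839703 = 0.0209926
Evidence: 0.00504156 + 0.00904667 + 0.0524969 + 0.0209926 = 0.0875777
P(Regime 2 | data) ≈ 0.1033

0.1033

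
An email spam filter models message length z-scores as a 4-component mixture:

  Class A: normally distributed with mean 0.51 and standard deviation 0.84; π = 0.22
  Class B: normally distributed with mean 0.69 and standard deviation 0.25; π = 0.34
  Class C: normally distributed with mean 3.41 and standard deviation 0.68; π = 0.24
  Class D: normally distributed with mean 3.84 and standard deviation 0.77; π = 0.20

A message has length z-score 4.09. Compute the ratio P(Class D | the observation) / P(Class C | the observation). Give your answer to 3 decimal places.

1.151

The posterior odds equal the prior odds times the likelihood ratio: (P(Z=i)/P(Z=j))·(f_i(x)/f_j(x)).
Component likelihoods at x = 4.09:
  p_A = (1/(0.84·√(2π)))·exp(−(4.09−0.51)²/(2·0.84²)) = 0.474931·exp(-9.08192) = 5.40014e-05
  p_B = (1/(0.25·√(2π)))·exp(−(4.09−0.69)²/(2·0.25²)) = 1.595769·exp(-92.48000) = 1.09501e-40
  p_C = (1/(0.68·√(2π)))·exp(−(4.09−3.41)²/(2·0.68²)) = 0.586680·exp(-0.50000) = 0.355839
  p_D = (1/(0.77·√(2π)))·exp(−(4.09−3.84)²/(2·0.77²)) = 0.518107·exp(-0.05271) = 0.491506
Odds = (0.20/0.24) × (0.491506/0.355839) = 0.833333 × 1.38126 ≈ 1.151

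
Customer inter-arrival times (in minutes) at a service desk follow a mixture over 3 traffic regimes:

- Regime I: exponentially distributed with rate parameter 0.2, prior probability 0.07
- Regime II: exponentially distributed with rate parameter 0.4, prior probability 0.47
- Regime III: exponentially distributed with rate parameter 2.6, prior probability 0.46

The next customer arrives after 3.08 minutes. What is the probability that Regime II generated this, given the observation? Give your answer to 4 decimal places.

0.8733

Posterior ∝ prior × likelihood, so P(k | x) ∝ w_k f_k(x); normalise over all components.
Exponential densities:
  f_I = 0.10802
  f_II = 0.116683
  f_III = 0.000865253
Weight by the priors:
  w_I·f_I = 0.07 × 0.10802 = 0.00756141
  w_II·f_II = 0.47 × 0.116683 = 0.0548412
  w_III·f_III = 0.46 × 0.000865253 = 0.000398016
Sum: 0.00756141 + 0.0548412 + 0.000398016 = 0.0628006
So the posterior for Regime II is 0.0548412 / 0.0628006 ≈ 0.8733.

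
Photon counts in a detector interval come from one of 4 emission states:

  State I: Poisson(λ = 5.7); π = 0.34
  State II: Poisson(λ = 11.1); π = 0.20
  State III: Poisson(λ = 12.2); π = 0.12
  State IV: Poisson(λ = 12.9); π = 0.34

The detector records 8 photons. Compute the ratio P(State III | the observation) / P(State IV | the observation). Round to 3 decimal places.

Only the two components matter; the odds are (P(Z=i) f_i(x)) / (P(Z=j) f_j(x)).
Evaluate each component's likelihood at the observed value:
  f_I = 0.0924698
  f_II = 0.0863763
  f_III = 0.0612302
  f_IV = 0.0475115
Posterior odds = (P(Z=III)·f_III) / (P(Z=IV)·f_IV) = (0.12·0.0612302) / (0.34·0.0475115) = 0.00734762 / 0.0161539 ≈ 0.455

0.455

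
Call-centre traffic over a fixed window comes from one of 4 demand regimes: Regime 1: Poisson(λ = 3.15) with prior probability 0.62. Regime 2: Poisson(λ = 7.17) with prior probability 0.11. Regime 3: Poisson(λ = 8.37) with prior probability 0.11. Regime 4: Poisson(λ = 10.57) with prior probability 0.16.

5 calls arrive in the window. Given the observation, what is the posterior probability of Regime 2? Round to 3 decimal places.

0.140

P(component k | x) = P(Z=k)·f_k(x) / marginal(x), where marginal(x) = Σ_j P(Z=j)·f_j(x).
Poisson probabilities:
  f_1 = 0.11075
  f_2 = 0.121485
  f_3 = 0.0793234
  f_4 = 0.0282294
Prior × likelihood for each component:
  P(Z=1)·f_1 = 0.62 × 0.11075 = 0.068665
  P(Z=2)·f_2 = 0.11 × 0.121485 = 0.0133634
  P(Z=3)·f_3 = 0.11 × 0.0793234 = 0.00872557
  P(Z=4)·f_4 = 0.16 × 0.0282294 = 0.0045167
Denominator: 0.068665 + 0.0133634 + 0.00872557 + 0.0045167 = 0.0952707
So the posterior for Regime 2 is 0.0133634 / 0.0952707 ≈ 0.140.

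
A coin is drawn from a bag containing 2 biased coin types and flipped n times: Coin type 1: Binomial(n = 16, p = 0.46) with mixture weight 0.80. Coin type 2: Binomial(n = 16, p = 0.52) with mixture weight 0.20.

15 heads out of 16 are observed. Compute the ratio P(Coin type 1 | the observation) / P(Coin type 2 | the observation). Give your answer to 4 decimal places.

The posterior odds equal the prior odds times the likelihood ratio: (P(Z=i)/P(Z=j))·(f_i(x)/f_j(x)).
Component likelihoods at x = 15 heads out of 16:
  p_1 = C(16,15)·0.46^15·0.54^1 = 16·8.7371e-06·0.54 = 7.54886e-05
  p_2 = C(16,15)·0.52^15·0.48^1 = 16·5.49604e-05·0.48 = 0.000422096
Odds = (0.80/0.20) × (7.54886e-05/0.000422096) = 4 × 0.178842 ≈ 0.7154

0.7154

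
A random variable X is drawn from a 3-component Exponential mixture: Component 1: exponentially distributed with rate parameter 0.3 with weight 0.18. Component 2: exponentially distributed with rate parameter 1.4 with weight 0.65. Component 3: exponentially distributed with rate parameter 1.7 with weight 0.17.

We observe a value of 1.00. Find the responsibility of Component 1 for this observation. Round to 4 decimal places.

Apply Bayes' rule: the posterior for each component is proportional to its prior times its likelihood at x.
Component likelihoods at x = 1.00:
  f_1 = 0.222245
  f_2 = 0.345236
  f_3 = 0.310562
Unnormalised posteriors:
  P(Z=1)·f_1 = 0.18 × 0.222245 = 0.0400042
  P(Z=2)·f_2 = 0.65 × 0.345236 = 0.224403
  P(Z=3)·f_3 = 0.17 × 0.310562 = 0.0527955
Marginal: 0.0400042 + 0.224403 + 0.0527955 = 0.317203
So the posterior for Component 1 is 0.0400042 / 0.317203 ≈ 0.1261.

0.1261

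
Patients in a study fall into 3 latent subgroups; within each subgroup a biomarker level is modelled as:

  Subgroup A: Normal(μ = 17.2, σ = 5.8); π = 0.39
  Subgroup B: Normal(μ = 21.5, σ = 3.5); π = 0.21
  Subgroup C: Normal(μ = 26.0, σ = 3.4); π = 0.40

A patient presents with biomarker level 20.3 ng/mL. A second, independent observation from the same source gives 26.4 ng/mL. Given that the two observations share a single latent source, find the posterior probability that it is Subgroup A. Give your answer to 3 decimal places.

P(component k | x) = P(Z=k)·f_k(x) / marginal(x), where marginal(x) = Σ_j P(Z=j)·f_j(x).
Since both observations come from the same component, the likelihood for component k is f_k(x₁)·f_k(x₂).
  p_A = [0.0596279] × [0.0195492] = 0.00116567
  p_B = [0.107477] × [0.0427793] = 0.00459779
  p_C = [0.0287824] × [0.116527] = 0.00335392
Prior × likelihood for each component:
  P(Z=A)·p_A = 0.39 × 0.00116567 = 0.000454613
  P(Z=B)·p_B = 0.21 × 0.00459779 = 0.000965537
  P(Z=C)·p_C = 0.40 × 0.00335392 = 0.00134157
Normaliser: 0.000454613 + 0.000965537 + 0.00134157 = 0.00276172
P(Subgroup A | data) ≈ 0.165

0.165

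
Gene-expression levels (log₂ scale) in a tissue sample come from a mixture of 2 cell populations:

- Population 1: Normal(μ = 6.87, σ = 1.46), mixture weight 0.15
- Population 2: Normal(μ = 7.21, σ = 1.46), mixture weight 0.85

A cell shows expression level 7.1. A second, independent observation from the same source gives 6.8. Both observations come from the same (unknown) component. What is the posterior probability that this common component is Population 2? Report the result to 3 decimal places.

0.846

P(component k | x) = π_k·f_k(x) / marginal(x), where marginal(x) = Σ_j π_j·f_j(x).
Since both observations come from the same component, the likelihood for component k is f_k(x₁)·f_k(x₂).
  p_1 = [0.269878] × [0.272934] = 0.0736591
  p_2 = [0.272474] × [0.262683] = 0.0715743
Weight by the priors:
  π_1·p_1 = 0.15 × 0.0736591 = 0.0110489
  π_2·p_2 = 0.85 × 0.0715743 = 0.0608382
Normaliser: 0.0110489 + 0.0608382 = 0.0718871
P(Population 2 | data) = 0.0608382 / 0.0718871 ≈ 0.846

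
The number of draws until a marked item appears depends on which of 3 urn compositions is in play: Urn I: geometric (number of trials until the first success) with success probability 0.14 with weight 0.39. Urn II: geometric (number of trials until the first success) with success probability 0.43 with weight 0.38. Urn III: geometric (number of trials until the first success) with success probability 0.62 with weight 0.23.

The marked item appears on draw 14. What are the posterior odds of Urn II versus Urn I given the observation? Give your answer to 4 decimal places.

0.0143

Posterior odds = (w_i f_i(x)) / (w_j f_j(x)); the normalising sum cancels.
Geometric probabilities:
  L_I = 0.14·(1−0.14)^13 = 0.14·0.14076 = 0.0197064
  L_II = 0.43·(1−0.43)^13 = 0.43·0.00067046 = 0.000288298
  L_III = 0.62·(1−0.62)^13 = 0.62·3.44498e-06 = 2.13589e-06
0.000109553 / 0.00768551 ≈ 0.0143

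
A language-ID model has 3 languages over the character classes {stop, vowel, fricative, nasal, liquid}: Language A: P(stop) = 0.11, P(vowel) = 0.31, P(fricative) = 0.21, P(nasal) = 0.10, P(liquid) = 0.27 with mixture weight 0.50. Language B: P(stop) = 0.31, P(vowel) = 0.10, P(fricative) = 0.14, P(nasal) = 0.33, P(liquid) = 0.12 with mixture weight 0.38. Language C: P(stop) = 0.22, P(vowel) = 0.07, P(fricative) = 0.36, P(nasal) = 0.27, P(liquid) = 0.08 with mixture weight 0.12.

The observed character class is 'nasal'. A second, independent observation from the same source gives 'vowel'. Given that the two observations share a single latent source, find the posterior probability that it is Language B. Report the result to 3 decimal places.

0.414

By Bayes' theorem, P(k | x) = π_k f_k(x) / Σ_j π_j f_j(x).
Since both observations come from the same component, the likelihood for component k is f_k(x₁)·f_k(x₂).
  L_A = [P(nasal | comp) = 0.10] × [0.31] = 0.031
  L_B = [P(nasal | comp) = 0.33] × [0.1] = 0.033
  L_C = [P(nasal | comp) = 0.27] × [0.07] = 0.0189
Weight by the priors:
  π_A·L_A = 0.50 × 0.031 = 0.0155
  π_B·L_B = 0.38 × 0.033 = 0.01254
  π_C·L_C = 0.12 × 0.0189 = 0.002268
Denominator: 0.0155 + 0.01254 + 0.002268 = 0.030308
P(Language B | data) = 0.01254 / 0.030308 ≈ 0.414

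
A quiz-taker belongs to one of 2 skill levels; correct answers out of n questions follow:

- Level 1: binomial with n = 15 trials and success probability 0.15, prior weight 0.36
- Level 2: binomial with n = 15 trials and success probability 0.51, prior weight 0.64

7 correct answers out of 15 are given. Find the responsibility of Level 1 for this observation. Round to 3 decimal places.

0.009

Posterior ∝ prior × likelihood, so P(k | x) ∝ w_k f_k(x); normalise over all components.
Evaluate each component's likelihood at the observed value:
  L_1 = 0.00299598
  L_2 = 0.191915
Weight by the priors:
  w_1·L_1 = 0.36 × 0.00299598 = 0.00107855
  w_2·L_2 = 0.64 × 0.191915 = 0.122825
Evidence: 0.00107855 + 0.122825 = 0.123904
Responsibility of Level 1: 0.00107855 / 0.123904 ≈ 0.009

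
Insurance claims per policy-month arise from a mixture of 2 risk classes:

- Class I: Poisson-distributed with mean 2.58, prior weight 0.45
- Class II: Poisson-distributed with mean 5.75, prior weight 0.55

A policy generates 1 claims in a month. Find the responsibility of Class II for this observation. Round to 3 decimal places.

0.103

By Bayes' theorem, P(k | x) = w_k f_k(x) / Σ_j w_j f_j(x).
Evaluate each component's likelihood at the observed value:
  L_I = e^(−2.58)·2.58^1/1! = 0.195497
  L_II = e^(−5.75)·5.75^1/1! = 0.018301
Prior × likelihood for each component:
  w_I·L_I = 0.45 × 0.195497 = 0.0879736
  w_II·L_II = 0.55 × 0.018301 = 0.0100655
Evidence: 0.0879736 + 0.0100655 = 0.0980392
So the posterior for Class II is 0.0100655 / 0.0980392 ≈ 0.103.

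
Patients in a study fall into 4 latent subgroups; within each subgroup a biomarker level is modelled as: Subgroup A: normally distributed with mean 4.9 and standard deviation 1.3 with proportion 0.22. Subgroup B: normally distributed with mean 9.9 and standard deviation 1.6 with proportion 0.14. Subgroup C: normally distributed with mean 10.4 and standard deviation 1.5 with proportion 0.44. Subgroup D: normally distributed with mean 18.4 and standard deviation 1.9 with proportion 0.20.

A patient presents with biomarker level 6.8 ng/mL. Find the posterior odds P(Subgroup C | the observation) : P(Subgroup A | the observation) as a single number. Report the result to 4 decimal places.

Only the two components matter; the odds are (π_i f_i(x)) / (π_j f_j(x)).
Normal densities:
  p_A = (1/(1.3·√(2π)))·exp(−(6.8−4.9)²/(2·1.3²)) = 0.306879·exp(-1.06805) = 0.105468
  p_B = (1/(1.6·√(2π)))·exp(−(6.8−9.9)²/(2·1.6²)) = 0.249339·exp(-1.87695) = 0.0381628
  p_C = (1/(1.5·√(2π)))·exp(−(6.8−10.4)²/(2·1.5²)) = 0.265962·exp(-2.88000) = 0.0149297
  p_D = (1/(1.9·√(2π)))·exp(−(6.8−18.4)²/(2·1.9²)) = 0.209970·exp(-18.63712) = 1.69106e-09
Posterior odds = (π_C·p_C) / (π_A·p_A) = (0.44·0.0149297) / (0.22·0.105468) = 0.00656906 / 0.0232029 ≈ 0.2831

0.2831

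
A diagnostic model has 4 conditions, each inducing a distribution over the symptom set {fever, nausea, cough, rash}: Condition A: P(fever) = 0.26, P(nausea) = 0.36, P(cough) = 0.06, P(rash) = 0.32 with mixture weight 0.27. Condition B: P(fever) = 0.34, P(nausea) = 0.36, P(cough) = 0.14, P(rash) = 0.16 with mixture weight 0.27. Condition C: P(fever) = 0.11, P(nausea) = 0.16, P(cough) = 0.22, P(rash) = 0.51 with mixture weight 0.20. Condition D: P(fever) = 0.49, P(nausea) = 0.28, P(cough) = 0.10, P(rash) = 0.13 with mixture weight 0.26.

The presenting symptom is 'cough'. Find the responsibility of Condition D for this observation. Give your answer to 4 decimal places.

Posterior ∝ prior × likelihood, so P(k | x) ∝ w_k f_k(x); normalise over all components.
Categorical probabilities:
  p_A = P(cough | comp) = 0.06
  p_B = P(cough | comp) = 0.14
  p_C = P(cough | comp) = 0.22
  p_D = P(cough | comp) = 0.10
Multiply by the mixture weights:
  w_A·p_A = 0.27 × 0.06 = 0.0162
  w_B·p_B = 0.27 × 0.14 = 0.0378
  w_C·p_C = 0.20 × 0.22 = 0.044
  w_D·p_D = 0.26 × 0.1 = 0.026
Sum: 0.0162 + 0.0378 + 0.044 + 0.026 = 0.124
Responsibility of Condition D: 0.026 / 0.124 ≈ 0.2097

0.2097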